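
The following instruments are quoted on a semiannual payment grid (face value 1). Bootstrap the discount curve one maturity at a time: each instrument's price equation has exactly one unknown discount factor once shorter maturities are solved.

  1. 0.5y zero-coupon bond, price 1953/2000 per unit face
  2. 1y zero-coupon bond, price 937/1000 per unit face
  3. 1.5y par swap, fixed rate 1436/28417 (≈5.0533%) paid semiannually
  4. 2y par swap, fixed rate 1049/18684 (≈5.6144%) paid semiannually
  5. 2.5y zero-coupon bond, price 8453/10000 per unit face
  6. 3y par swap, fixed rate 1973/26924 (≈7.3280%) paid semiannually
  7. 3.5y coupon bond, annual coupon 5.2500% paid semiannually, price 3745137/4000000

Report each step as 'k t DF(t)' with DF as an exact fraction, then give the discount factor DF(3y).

1 1/2 1953/2000
2 1 937/1000
3 3/2 4641/5000
4 2 8951/10000
5 5/2 8453/10000
6 3 8027/10000
7 7/2 3873/5000
DF(3y) = 8027/10000 ≈ 0.802700

step 1 [0.5y] zero: DF = P = 1953/2000 ≈ 0.976500
step 2 [1y] zero: DF = P = 937/1000 ≈ 0.937000
step 3 [1.5y] swap r/2=718/28417: DF=(1 − 718/28417·(0.976500+0.937000))/(1+718/28417) = 4641/5000 ≈ 0.928200
step 4 [2y] swap r/2=1049/37368: DF=(1 − 1049/37368·(0.976500+0.937000+0.928200))/(1+1049/37368) = 8951/10000 ≈ 0.895100
step 5 [2.5y] zero: DF = P = 8453/10000 ≈ 0.845300
step 6 [3y] swap r/2=1973/53848: DF=(1 − 1973/53848·(0.976500+0.937000+0.928200+0.895100+0.845300))/(1+1973/53848) = 8027/10000 ≈ 0.802700
step 7 [3.5y] bond c/2=21/800: DF=(3745137/4000000 − 21/800·(0.976500+0.937000+0.928200+0.895100+0.845300+0.802700))/(1+21/800) = 3873/5000 ≈ 0.774600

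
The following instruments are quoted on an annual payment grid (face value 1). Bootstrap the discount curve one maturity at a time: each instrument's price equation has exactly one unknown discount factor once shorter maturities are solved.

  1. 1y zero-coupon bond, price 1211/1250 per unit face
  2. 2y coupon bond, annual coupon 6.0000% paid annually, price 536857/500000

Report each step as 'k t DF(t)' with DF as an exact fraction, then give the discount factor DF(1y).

step 1 [1y] zero: DF = P = 1211/1250 ≈ 0.968800
step 2 [2y] bond c/1=3/50: DF=(536857/500000 − 3/50·(0.968800))/(1+3/50) = 9581/10000 ≈ 0.958100

1 1 1211/1250
2 2 9581/10000
DF(1y) = 1211/1250 ≈ 0.968800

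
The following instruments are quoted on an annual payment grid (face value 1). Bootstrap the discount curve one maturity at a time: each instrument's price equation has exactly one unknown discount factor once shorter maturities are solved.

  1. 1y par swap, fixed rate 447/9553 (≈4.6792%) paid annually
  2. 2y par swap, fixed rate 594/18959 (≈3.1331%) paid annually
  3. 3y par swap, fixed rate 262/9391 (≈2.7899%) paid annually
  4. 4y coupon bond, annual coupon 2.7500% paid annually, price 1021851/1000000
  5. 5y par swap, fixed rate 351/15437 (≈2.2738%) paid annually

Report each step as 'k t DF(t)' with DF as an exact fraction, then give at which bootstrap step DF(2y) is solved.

step 1 [1y] swap r/1=447/9553: DF=(1 − 447/9553·(0))/(1+447/9553) = 9553/10000 ≈ 0.955300
step 2 [2y] swap r/1=594/18959: DF=(1 − 594/18959·(0.955300))/(1+594/18959) = 4703/5000 ≈ 0.940600
step 3 [3y] swap r/1=262/9391: DF=(1 − 262/9391·(0.955300+0.940600))/(1+262/9391) = 4607/5000 ≈ 0.921400
step 4 [4y] bond c/1=11/400: DF=(1021851/1000000 − 11/400·(0.955300+0.940600+0.921400))/(1+11/400) = 9191/10000 ≈ 0.919100
step 5 [5y] swap r/1=351/15437: DF=(1 − 351/15437·(0.955300+0.940600+0.921400+0.919100))/(1+351/15437) = 8947/10000 ≈ 0.894700

1 1 9553/10000
2 2 4703/5000
3 3 4607/5000
4 4 9191/10000
5 5 8947/10000
DF(2y) is solved at step 2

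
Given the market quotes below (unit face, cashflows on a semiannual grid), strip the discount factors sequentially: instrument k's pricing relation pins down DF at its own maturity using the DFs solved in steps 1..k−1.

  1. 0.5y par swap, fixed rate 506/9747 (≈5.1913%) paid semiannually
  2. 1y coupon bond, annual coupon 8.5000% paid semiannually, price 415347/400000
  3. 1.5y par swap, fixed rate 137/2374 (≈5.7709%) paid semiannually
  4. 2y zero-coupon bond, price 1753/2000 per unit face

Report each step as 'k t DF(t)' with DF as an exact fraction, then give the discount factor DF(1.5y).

step 1 [0.5y] swap r/2=253/9747: DF=(1 − 253/9747·(0))/(1+253/9747) = 9747/10000 ≈ 0.974700
step 2 [1y] bond c/2=17/400: DF=(415347/400000 − 17/400·(0.974700))/(1+17/400) = 9563/10000 ≈ 0.956300
step 3 [1.5y] swap r/2=137/4748: DF=(1 − 137/4748·(0.974700+0.956300))/(1+137/4748) = 4589/5000 ≈ 0.917800
step 4 [2y] zero: DF = P = 1753/2000 ≈ 0.876500

1 1/2 9747/10000
2 1 9563/10000
3 3/2 4589/5000
4 2 1753/2000
DF(1.5y) = 4589/5000 ≈ 0.917800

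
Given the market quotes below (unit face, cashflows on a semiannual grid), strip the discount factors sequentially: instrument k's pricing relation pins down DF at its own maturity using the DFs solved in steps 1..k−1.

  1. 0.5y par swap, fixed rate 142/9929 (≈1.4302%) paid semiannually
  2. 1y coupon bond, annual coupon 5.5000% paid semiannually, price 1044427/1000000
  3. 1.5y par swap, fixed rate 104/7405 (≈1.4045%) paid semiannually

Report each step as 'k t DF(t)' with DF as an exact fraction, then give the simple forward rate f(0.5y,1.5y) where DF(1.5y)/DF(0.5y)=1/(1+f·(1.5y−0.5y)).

step 1 [0.5y] swap r/2=71/9929: DF=(1 − 71/9929·(0))/(1+71/9929) = 9929/10000 ≈ 0.992900
step 2 [1y] bond c/2=11/400: DF=(1044427/1000000 − 11/400·(0.992900))/(1+11/400) = 9899/10000 ≈ 0.989900
step 3 [1.5y] swap r/2=52/7405: DF=(1 − 52/7405·(0.992900+0.989900))/(1+52/7405) = 612/625 ≈ 0.979200

1 1/2 9929/10000
2 1 9899/10000
3 3/2 612/625
f(0.5y,1.5y) = ((9929/10000)/(612/625) − 1)/(1) = 137/9792 ≈ 1.3991%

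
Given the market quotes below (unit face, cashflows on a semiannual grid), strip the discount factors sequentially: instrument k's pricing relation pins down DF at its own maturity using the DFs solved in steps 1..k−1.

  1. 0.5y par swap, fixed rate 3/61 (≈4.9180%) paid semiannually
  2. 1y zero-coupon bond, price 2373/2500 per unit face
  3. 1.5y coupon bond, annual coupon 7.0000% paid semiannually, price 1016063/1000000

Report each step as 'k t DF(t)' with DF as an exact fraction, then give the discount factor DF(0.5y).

1 1/2 122/125
2 1 2373/2500
3 3/2 4583/5000
DF(0.5y) = 122/125 ≈ 0.976000

step 1 [0.5y] swap r/2=3/122: DF=(1 − 3/122·(0))/(1+3/122) = 122/125 ≈ 0.976000
step 2 [1y] zero: DF = P = 2373/2500 ≈ 0.949200
step 3 [1.5y] bond c/2=7/200: DF=(1016063/1000000 − 7/200·(0.976000+0.949200))/(1+7/200) = 4583/5000 ≈ 0.916600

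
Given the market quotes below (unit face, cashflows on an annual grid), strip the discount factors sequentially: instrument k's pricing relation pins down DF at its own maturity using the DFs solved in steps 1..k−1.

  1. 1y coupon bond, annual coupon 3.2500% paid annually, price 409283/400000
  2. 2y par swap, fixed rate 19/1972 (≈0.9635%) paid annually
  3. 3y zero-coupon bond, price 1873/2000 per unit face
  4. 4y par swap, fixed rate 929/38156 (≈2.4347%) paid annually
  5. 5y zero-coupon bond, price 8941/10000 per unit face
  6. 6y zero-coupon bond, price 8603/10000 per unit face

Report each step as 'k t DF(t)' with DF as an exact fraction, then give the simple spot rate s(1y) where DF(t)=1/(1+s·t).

1 1 991/1000
2 2 981/1000
3 3 1873/2000
4 4 9071/10000
5 5 8941/10000
6 6 8603/10000
s(1y) = (1/(991/1000) − 1)/(1) = 9/991 ≈ 0.9082%

step 1 [1y] bond c/1=13/400: DF=(409283/400000 − 13/400·(0))/(1+13/400) = 991/1000 ≈ 0.991000
step 2 [2y] swap r/1=19/1972: DF=(1 − 19/1972·(0.991000))/(1+19/1972) = 981/1000 ≈ 0.981000
step 3 [3y] zero: DF = P = 1873/2000 ≈ 0.936500
step 4 [4y] swap r/1=929/38156: DF=(1 − 929/38156·(0.991000+0.981000+0.936500))/(1+929/38156) = 9071/10000 ≈ 0.907100
step 5 [5y] zero: DF = P = 8941/10000 ≈ 0.894100
step 6 [6y] zero: DF = P = 8603/10000 ≈ 0.860300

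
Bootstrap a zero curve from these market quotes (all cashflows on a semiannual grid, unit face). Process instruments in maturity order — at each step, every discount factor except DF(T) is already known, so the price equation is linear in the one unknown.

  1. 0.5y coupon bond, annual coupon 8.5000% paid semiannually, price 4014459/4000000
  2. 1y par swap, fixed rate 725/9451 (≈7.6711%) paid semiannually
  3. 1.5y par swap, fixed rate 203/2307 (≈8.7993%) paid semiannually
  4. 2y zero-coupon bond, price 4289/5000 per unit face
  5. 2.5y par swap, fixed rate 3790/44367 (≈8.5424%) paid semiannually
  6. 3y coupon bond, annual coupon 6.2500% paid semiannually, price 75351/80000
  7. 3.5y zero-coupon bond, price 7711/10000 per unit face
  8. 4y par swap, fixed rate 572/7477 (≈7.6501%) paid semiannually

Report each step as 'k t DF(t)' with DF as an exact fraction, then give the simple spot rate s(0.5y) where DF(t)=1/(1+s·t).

step 1 [0.5y] bond c/2=17/400: DF=(4014459/4000000 − 17/400·(0))/(1+17/400) = 9627/10000 ≈ 0.962700
step 2 [1y] swap r/2=725/18902: DF=(1 − 725/18902·(0.962700))/(1+725/18902) = 371/400 ≈ 0.927500
step 3 [1.5y] swap r/2=203/4614: DF=(1 − 203/4614·(0.962700+0.927500))/(1+203/4614) = 4391/5000 ≈ 0.878200
step 4 [2y] zero: DF = P = 4289/5000 ≈ 0.857800
step 5 [2.5y] swap r/2=1895/44367: DF=(1 − 1895/44367·(0.962700+0.927500+0.878200+0.857800))/(1+1895/44367) = 1621/2000 ≈ 0.810500
step 6 [3y] bond c/2=1/32: DF=(75351/80000 − 1/32·(0.962700+0.927500+0.878200+0.857800+0.810500))/(1+1/32) = 7789/10000 ≈ 0.778900
step 7 [3.5y] zero: DF = P = 7711/10000 ≈ 0.771100
step 8 [4y] swap r/2=286/7477: DF=(1 − 286/7477·(0.962700+0.927500+0.878200+0.857800+0.810500+0.778900+0.771100))/(1+286/7477) = 3713/5000 ≈ 0.742600

1 1/2 9627/10000
2 1 371/400
3 3/2 4391/5000
4 2 4289/5000
5 5/2 1621/2000
6 3 7789/10000
7 7/2 7711/10000
8 4 3713/5000
s(0.5y) = (1/(9627/10000) − 1)/(1/2) = 746/9627 ≈ 7.7490%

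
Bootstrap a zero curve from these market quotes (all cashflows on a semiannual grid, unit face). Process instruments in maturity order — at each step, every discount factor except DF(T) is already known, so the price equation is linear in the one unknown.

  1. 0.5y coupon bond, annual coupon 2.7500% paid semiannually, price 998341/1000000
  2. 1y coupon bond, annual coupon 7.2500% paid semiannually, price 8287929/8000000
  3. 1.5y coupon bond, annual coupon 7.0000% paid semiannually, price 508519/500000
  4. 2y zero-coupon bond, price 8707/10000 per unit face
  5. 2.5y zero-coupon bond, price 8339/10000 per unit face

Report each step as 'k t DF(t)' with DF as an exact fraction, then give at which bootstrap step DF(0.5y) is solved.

step 1 [0.5y] bond c/2=11/800: DF=(998341/1000000 − 11/800·(0))/(1+11/800) = 1231/1250 ≈ 0.984800
step 2 [1y] bond c/2=29/800: DF=(8287929/8000000 − 29/800·(0.984800))/(1+29/800) = 9653/10000 ≈ 0.965300
step 3 [1.5y] bond c/2=7/200: DF=(508519/500000 − 7/200·(0.984800+0.965300))/(1+7/200) = 9167/10000 ≈ 0.916700
step 4 [2y] zero: DF = P = 8707/10000 ≈ 0.870700
step 5 [2.5y] zero: DF = P = 8339/10000 ≈ 0.833900

1 1/2 1231/1250
2 1 9653/10000
3 3/2 9167/10000
4 2 8707/10000
5 5/2 8339/10000
DF(0.5y) is solved at step 1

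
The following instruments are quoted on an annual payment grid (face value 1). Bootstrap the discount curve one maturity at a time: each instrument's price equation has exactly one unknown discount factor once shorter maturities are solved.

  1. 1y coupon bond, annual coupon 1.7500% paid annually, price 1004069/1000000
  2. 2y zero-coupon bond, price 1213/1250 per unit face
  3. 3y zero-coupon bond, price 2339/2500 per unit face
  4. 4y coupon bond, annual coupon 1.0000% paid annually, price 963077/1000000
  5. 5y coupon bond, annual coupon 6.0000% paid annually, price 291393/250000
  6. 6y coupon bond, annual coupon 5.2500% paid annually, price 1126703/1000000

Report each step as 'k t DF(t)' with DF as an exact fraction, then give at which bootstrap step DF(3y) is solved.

step 1 [1y] bond c/1=7/400: DF=(1004069/1000000 − 7/400·(0))/(1+7/400) = 2467/2500 ≈ 0.986800
step 2 [2y] zero: DF = P = 1213/1250 ≈ 0.970400
step 3 [3y] zero: DF = P = 2339/2500 ≈ 0.935600
step 4 [4y] bond c/1=1/100: DF=(963077/1000000 − 1/100·(0.986800+0.970400+0.935600))/(1+1/100) = 9249/10000 ≈ 0.924900
step 5 [5y] bond c/1=3/50: DF=(291393/250000 − 3/50·(0.986800+0.970400+0.935600+0.924900))/(1+3/50) = 1767/2000 ≈ 0.883500
step 6 [6y] bond c/1=21/400: DF=(1126703/1000000 − 21/400·(0.986800+0.970400+0.935600+0.924900+0.883500))/(1+21/400) = 209/250 ≈ 0.836000

1 1 2467/2500
2 2 1213/1250
3 3 2339/2500
4 4 9249/10000
5 5 1767/2000
6 6 209/250
DF(3y) is solved at step 3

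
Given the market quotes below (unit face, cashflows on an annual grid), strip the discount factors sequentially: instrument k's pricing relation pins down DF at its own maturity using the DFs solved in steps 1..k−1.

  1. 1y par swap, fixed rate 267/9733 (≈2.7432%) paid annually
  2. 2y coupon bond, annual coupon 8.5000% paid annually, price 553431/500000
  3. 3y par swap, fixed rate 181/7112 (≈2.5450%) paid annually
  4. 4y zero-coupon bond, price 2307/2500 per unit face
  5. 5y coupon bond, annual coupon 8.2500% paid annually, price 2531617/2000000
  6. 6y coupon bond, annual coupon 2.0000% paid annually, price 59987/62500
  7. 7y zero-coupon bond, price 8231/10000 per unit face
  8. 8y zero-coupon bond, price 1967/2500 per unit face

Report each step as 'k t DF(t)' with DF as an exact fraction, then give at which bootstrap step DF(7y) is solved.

step 1 [1y] swap r/1=267/9733: DF=(1 − 267/9733·(0))/(1+267/9733) = 9733/10000 ≈ 0.973300
step 2 [2y] bond c/1=17/200: DF=(553431/500000 − 17/200·(0.973300))/(1+17/200) = 9439/10000 ≈ 0.943900
step 3 [3y] swap r/1=181/7112: DF=(1 − 181/7112·(0.973300+0.943900))/(1+181/7112) = 2319/2500 ≈ 0.927600
step 4 [4y] zero: DF = P = 2307/2500 ≈ 0.922800
step 5 [5y] bond c/1=33/400: DF=(2531617/2000000 − 33/400·(0.973300+0.943900+0.927600+0.922800))/(1+33/400) = 4411/5000 ≈ 0.882200
step 6 [6y] bond c/1=1/50: DF=(59987/62500 − 1/50·(0.973300+0.943900+0.927600+0.922800+0.882200))/(1+1/50) = 4249/5000 ≈ 0.849800
step 7 [7y] zero: DF = P = 8231/10000 ≈ 0.823100
step 8 [8y] zero: DF = P = 1967/2500 ≈ 0.786800

1 1 9733/10000
2 2 9439/10000
3 3 2319/2500
4 4 2307/2500
5 5 4411/5000
6 6 4249/5000
7 7 8231/10000
8 8 1967/2500
DF(7y) is solved at step 7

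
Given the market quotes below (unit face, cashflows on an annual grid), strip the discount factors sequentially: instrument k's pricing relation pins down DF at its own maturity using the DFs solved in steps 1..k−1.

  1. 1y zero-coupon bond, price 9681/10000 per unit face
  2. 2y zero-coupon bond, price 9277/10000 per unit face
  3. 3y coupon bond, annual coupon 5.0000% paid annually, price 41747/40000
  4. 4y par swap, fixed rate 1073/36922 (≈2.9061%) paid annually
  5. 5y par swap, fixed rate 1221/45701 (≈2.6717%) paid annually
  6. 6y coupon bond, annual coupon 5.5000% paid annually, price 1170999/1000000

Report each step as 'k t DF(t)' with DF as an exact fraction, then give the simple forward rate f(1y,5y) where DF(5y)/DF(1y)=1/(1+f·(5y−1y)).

1 1 9681/10000
2 2 9277/10000
3 3 9037/10000
4 4 8927/10000
5 5 8779/10000
6 6 8717/10000
f(1y,5y) = ((9681/10000)/(8779/10000) − 1)/(4) = 451/17558 ≈ 2.5686%

step 1 [1y] zero: DF = P = 9681/10000 ≈ 0.968100
step 2 [2y] zero: DF = P = 9277/10000 ≈ 0.927700
step 3 [3y] bond c/1=1/20: DF=(41747/40000 − 1/20·(0.968100+0.927700))/(1+1/20) = 9037/10000 ≈ 0.903700
step 4 [4y] swap r/1=1073/36922: DF=(1 − 1073/36922·(0.968100+0.927700+0.903700))/(1+1073/36922) = 8927/10000 ≈ 0.892700
step 5 [5y] swap r/1=1221/45701: DF=(1 − 1221/45701·(0.968100+0.927700+0.903700+0.892700))/(1+1221/45701) = 8779/10000 ≈ 0.877900
step 6 [6y] bond c/1=11/200: DF=(1170999/1000000 − 11/200·(0.968100+0.927700+0.903700+0.892700+0.877900))/(1+11/200) = 8717/10000 ≈ 0.871700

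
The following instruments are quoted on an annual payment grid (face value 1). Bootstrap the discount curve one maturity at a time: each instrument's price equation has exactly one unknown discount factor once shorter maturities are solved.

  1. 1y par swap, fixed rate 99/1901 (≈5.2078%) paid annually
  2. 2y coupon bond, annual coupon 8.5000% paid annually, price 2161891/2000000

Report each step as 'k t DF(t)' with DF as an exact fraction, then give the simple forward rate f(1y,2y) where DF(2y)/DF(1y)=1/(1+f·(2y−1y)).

step 1 [1y] swap r/1=99/1901: DF=(1 − 99/1901·(0))/(1+99/1901) = 1901/2000 ≈ 0.950500
step 2 [2y] bond c/1=17/200: DF=(2161891/2000000 − 17/200·(0.950500))/(1+17/200) = 4609/5000 ≈ 0.921800

1 1 1901/2000
2 2 4609/5000
f(1y,2y) = ((1901/2000)/(4609/5000) − 1)/(1) = 287/9218 ≈ 3.1135%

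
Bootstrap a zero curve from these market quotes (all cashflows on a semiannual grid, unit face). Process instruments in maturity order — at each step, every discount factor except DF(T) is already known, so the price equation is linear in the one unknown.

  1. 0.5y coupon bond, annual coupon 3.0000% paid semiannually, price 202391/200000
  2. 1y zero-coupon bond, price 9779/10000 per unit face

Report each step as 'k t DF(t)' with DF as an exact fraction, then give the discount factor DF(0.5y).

1 1/2 997/1000
2 1 9779/10000
DF(0.5y) = 997/1000 ≈ 0.997000

step 1 [0.5y] bond c/2=3/200: DF=(202391/200000 − 3/200·(0))/(1+3/200) = 997/1000 ≈ 0.997000
step 2 [1y] zero: DF = P = 9779/10000 ≈ 0.977900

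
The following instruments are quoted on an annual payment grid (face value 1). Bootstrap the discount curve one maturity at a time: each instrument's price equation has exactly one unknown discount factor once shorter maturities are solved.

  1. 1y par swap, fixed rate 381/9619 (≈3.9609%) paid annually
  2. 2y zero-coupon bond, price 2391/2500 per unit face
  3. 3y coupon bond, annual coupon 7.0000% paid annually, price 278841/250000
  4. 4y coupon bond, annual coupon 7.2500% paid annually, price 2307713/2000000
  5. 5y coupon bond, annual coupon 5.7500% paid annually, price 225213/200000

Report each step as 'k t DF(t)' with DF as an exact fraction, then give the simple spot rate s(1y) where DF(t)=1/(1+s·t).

1 1 9619/10000
2 2 2391/2500
3 3 9169/10000
4 4 4421/5000
5 5 4313/5000
s(1y) = (1/(9619/10000) − 1)/(1) = 381/9619 ≈ 3.9609%

step 1 [1y] swap r/1=381/9619: DF=(1 − 381/9619·(0))/(1+381/9619) = 9619/10000 ≈ 0.961900
step 2 [2y] zero: DF = P = 2391/2500 ≈ 0.956400
step 3 [3y] bond c/1=7/100: DF=(278841/250000 − 7/100·(0.961900+0.956400))/(1+7/100) = 9169/10000 ≈ 0.916900
step 4 [4y] bond c/1=29/400: DF=(2307713/2000000 − 29/400·(0.961900+0.956400+0.916900))/(1+29/400) = 4421/5000 ≈ 0.884200
step 5 [5y] bond c/1=23/400: DF=(225213/200000 − 23/400·(0.961900+0.956400+0.916900+0.884200))/(1+23/400) = 4313/5000 ≈ 0.862600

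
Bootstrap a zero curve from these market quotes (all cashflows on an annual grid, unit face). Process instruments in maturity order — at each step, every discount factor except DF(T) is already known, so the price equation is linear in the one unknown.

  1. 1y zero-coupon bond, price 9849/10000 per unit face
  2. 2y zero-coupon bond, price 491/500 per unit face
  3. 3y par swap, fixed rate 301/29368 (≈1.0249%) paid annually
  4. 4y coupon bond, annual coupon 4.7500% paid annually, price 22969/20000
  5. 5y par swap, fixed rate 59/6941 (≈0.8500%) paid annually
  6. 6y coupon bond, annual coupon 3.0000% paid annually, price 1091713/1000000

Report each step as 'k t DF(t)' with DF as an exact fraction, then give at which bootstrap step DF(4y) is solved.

step 1 [1y] zero: DF = P = 9849/10000 ≈ 0.984900
step 2 [2y] zero: DF = P = 491/500 ≈ 0.982000
step 3 [3y] swap r/1=301/29368: DF=(1 − 301/29368·(0.984900+0.982000))/(1+301/29368) = 9699/10000 ≈ 0.969900
step 4 [4y] bond c/1=19/400: DF=(22969/20000 − 19/400·(0.984900+0.982000+0.969900))/(1+19/400) = 602/625 ≈ 0.963200
step 5 [5y] swap r/1=59/6941: DF=(1 − 59/6941·(0.984900+0.982000+0.969900+0.963200))/(1+59/6941) = 9587/10000 ≈ 0.958700
step 6 [6y] bond c/1=3/100: DF=(1091713/1000000 − 3/100·(0.984900+0.982000+0.969900+0.963200+0.958700))/(1+3/100) = 574/625 ≈ 0.918400

1 1 9849/10000
2 2 491/500
3 3 9699/10000
4 4 602/625
5 5 9587/10000
6 6 574/625
DF(4y) is solved at step 4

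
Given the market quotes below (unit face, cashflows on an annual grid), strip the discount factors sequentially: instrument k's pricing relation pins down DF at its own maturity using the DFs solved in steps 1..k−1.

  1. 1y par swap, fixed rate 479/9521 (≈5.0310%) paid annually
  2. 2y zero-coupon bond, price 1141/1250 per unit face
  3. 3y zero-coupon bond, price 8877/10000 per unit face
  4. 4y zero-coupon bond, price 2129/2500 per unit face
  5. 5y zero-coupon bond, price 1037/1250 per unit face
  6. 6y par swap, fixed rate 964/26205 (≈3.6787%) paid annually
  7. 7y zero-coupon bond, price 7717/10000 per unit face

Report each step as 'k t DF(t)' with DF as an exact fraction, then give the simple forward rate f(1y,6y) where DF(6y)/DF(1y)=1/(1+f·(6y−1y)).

step 1 [1y] swap r/1=479/9521: DF=(1 − 479/9521·(0))/(1+479/9521) = 9521/10000 ≈ 0.952100
step 2 [2y] zero: DF = P = 1141/1250 ≈ 0.912800
step 3 [3y] zero: DF = P = 8877/10000 ≈ 0.887700
step 4 [4y] zero: DF = P = 2129/2500 ≈ 0.851600
step 5 [5y] zero: DF = P = 1037/1250 ≈ 0.829600
step 6 [6y] swap r/1=964/26205: DF=(1 − 964/26205·(0.952100+0.912800+0.887700+0.851600+0.829600))/(1+964/26205) = 1009/1250 ≈ 0.807200
step 7 [7y] zero: DF = P = 7717/10000 ≈ 0.771700

1 1 9521/10000
2 2 1141/1250
3 3 8877/10000
4 4 2129/2500
5 5 1037/1250
6 6 1009/1250
7 7 7717/10000
f(1y,6y) = ((9521/10000)/(1009/1250) − 1)/(5) = 1449/40360 ≈ 3.5902%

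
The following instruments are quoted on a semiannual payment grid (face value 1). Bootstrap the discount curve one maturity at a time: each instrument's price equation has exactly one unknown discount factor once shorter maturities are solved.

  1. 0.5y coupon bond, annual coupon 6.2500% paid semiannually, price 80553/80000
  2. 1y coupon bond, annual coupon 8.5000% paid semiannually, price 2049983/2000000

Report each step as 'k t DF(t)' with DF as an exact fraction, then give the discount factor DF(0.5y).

step 1 [0.5y] bond c/2=1/32: DF=(80553/80000 − 1/32·(0))/(1+1/32) = 2441/2500 ≈ 0.976400
step 2 [1y] bond c/2=17/400: DF=(2049983/2000000 − 17/400·(0.976400))/(1+17/400) = 4717/5000 ≈ 0.943400

1 1/2 2441/2500
2 1 4717/5000
DF(0.5y) = 2441/2500 ≈ 0.976400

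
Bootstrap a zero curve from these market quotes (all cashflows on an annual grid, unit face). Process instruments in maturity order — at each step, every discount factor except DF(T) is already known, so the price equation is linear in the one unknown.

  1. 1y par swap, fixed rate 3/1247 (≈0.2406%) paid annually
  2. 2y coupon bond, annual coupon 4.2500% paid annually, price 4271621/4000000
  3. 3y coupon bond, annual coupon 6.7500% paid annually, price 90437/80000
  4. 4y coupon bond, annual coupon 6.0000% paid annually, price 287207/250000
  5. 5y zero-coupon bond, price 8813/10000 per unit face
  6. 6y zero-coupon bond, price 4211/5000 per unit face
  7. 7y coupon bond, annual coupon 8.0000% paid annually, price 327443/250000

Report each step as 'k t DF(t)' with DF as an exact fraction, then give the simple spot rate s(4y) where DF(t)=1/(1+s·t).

step 1 [1y] swap r/1=3/1247: DF=(1 − 3/1247·(0))/(1+3/1247) = 1247/1250 ≈ 0.997600
step 2 [2y] bond c/1=17/400: DF=(4271621/4000000 − 17/400·(0.997600))/(1+17/400) = 9837/10000 ≈ 0.983700
step 3 [3y] bond c/1=27/400: DF=(90437/80000 − 27/400·(0.997600+0.983700))/(1+27/400) = 9337/10000 ≈ 0.933700
step 4 [4y] bond c/1=3/50: DF=(287207/250000 − 3/50·(0.997600+0.983700+0.933700))/(1+3/50) = 2297/2500 ≈ 0.918800
step 5 [5y] zero: DF = P = 8813/10000 ≈ 0.881300
step 6 [6y] zero: DF = P = 4211/5000 ≈ 0.842200
step 7 [7y] bond c/1=2/25: DF=(327443/250000 − 2/25·(0.997600+0.983700+0.933700+0.918800+0.881300+0.842200))/(1+2/25) = 8011/10000 ≈ 0.801100

1 1 1247/1250
2 2 9837/10000
3 3 9337/10000
4 4 2297/2500
5 5 8813/10000
6 6 4211/5000
7 7 8011/10000
s(4y) = (1/(2297/2500) − 1)/(4) = 203/9188 ≈ 2.2094%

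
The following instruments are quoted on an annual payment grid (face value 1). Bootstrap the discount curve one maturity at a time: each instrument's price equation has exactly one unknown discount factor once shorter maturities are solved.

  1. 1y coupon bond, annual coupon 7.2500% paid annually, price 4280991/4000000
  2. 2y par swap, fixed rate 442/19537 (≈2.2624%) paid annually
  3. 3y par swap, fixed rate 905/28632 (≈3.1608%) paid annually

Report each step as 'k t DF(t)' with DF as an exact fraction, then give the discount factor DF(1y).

step 1 [1y] bond c/1=29/400: DF=(4280991/4000000 − 29/400·(0))/(1+29/400) = 9979/10000 ≈ 0.997900
step 2 [2y] swap r/1=442/19537: DF=(1 − 442/19537·(0.997900))/(1+442/19537) = 4779/5000 ≈ 0.955800
step 3 [3y] swap r/1=905/28632: DF=(1 − 905/28632·(0.997900+0.955800))/(1+905/28632) = 1819/2000 ≈ 0.909500

1 1 9979/10000
2 2 4779/5000
3 3 1819/2000
DF(1y) = 9979/10000 ≈ 0.997900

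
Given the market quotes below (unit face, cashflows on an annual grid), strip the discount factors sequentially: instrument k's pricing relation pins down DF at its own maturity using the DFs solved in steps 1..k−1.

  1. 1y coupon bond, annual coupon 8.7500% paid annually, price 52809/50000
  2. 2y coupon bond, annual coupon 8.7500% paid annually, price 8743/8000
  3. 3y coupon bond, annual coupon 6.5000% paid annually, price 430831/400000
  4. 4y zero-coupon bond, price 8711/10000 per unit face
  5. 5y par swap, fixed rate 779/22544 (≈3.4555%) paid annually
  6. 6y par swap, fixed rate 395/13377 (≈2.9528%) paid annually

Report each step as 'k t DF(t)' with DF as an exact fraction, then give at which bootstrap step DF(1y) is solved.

1 1 607/625
2 2 2317/2500
3 3 1791/2000
4 4 8711/10000
5 5 4221/5000
6 6 421/500
DF(1y) is solved at step 1

step 1 [1y] bond c/1=7/80: DF=(52809/50000 − 7/80·(0))/(1+7/80) = 607/625 ≈ 0.971200
step 2 [2y] bond c/1=7/80: DF=(8743/8000 − 7/80·(0.971200))/(1+7/80) = 2317/2500 ≈ 0.926800
step 3 [3y] bond c/1=13/200: DF=(430831/400000 − 13/200·(0.971200+0.926800))/(1+13/200) = 1791/2000 ≈ 0.895500
step 4 [4y] zero: DF = P = 8711/10000 ≈ 0.871100
step 5 [5y] swap r/1=779/22544: DF=(1 − 779/22544·(0.971200+0.926800+0.895500+0.871100))/(1+779/22544) = 4221/5000 ≈ 0.844200
step 6 [6y] swap r/1=395/13377: DF=(1 − 395/13377·(0.971200+0.926800+0.895500+0.871100+0.844200))/(1+395/13377) = 421/500 ≈ 0.842000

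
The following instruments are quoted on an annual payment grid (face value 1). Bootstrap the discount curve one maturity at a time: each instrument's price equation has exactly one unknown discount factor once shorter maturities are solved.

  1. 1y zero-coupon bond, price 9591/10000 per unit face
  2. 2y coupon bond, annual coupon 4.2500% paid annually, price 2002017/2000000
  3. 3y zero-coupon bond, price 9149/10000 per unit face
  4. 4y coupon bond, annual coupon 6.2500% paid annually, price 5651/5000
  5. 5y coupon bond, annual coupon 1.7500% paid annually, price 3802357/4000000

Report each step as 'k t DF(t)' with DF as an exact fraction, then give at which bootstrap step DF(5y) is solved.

1 1 9591/10000
2 2 9211/10000
3 3 9149/10000
4 4 8993/10000
5 5 8707/10000
DF(5y) is solved at step 5

step 1 [1y] zero: DF = P = 9591/10000 ≈ 0.959100
step 2 [2y] bond c/1=17/400: DF=(2002017/2000000 − 17/400·(0.959100))/(1+17/400) = 9211/10000 ≈ 0.921100
step 3 [3y] zero: DF = P = 9149/10000 ≈ 0.914900
step 4 [4y] bond c/1=1/16: DF=(5651/5000 − 1/16·(0.959100+0.921100+0.914900))/(1+1/16) = 8993/10000 ≈ 0.899300
step 5 [5y] bond c/1=7/400: DF=(3802357/4000000 − 7/400·(0.959100+0.921100+0.914900+0.899300))/(1+7/400) = 8707/10000 ≈ 0.870700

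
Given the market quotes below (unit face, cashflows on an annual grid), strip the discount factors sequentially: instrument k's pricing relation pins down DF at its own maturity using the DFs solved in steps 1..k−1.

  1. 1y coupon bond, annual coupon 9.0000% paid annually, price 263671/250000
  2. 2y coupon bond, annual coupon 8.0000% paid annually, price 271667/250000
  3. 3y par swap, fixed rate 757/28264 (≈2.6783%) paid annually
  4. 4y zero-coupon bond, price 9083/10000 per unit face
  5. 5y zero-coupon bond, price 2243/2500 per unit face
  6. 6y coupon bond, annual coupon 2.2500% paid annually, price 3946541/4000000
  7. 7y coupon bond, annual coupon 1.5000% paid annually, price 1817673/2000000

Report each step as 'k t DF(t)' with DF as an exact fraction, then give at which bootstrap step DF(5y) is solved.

step 1 [1y] bond c/1=9/100: DF=(263671/250000 − 9/100·(0))/(1+9/100) = 2419/2500 ≈ 0.967600
step 2 [2y] bond c/1=2/25: DF=(271667/250000 − 2/25·(0.967600))/(1+2/25) = 1869/2000 ≈ 0.934500
step 3 [3y] swap r/1=757/28264: DF=(1 − 757/28264·(0.967600+0.934500))/(1+757/28264) = 9243/10000 ≈ 0.924300
step 4 [4y] zero: DF = P = 9083/10000 ≈ 0.908300
step 5 [5y] zero: DF = P = 2243/2500 ≈ 0.897200
step 6 [6y] bond c/1=9/400: DF=(3946541/4000000 − 9/400·(0.967600+0.934500+0.924300+0.908300+0.897200))/(1+9/400) = 863/1000 ≈ 0.863000
step 7 [7y] bond c/1=3/200: DF=(1817673/2000000 − 3/200·(0.967600+0.934500+0.924300+0.908300+0.897200+0.863000))/(1+3/200) = 4071/5000 ≈ 0.814200

1 1 2419/2500
2 2 1869/2000
3 3 9243/10000
4 4 9083/10000
5 5 2243/2500
6 6 863/1000
7 7 4071/5000
DF(5y) is solved at step 5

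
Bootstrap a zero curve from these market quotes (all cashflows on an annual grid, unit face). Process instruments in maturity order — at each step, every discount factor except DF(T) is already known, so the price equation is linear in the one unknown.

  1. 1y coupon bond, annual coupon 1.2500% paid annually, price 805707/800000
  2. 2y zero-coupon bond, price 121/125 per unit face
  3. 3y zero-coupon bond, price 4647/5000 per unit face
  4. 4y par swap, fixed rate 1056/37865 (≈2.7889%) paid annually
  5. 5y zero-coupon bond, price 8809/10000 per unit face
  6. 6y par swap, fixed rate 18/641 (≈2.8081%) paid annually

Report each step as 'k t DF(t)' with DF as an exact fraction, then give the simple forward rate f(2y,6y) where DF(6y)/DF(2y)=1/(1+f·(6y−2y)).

1 1 9947/10000
2 2 121/125
3 3 4647/5000
4 4 559/625
5 5 8809/10000
6 6 2113/2500
f(2y,6y) = ((121/125)/(2113/2500) − 1)/(4) = 307/8452 ≈ 3.6323%

step 1 [1y] bond c/1=1/80: DF=(805707/800000 − 1/80·(0))/(1+1/80) = 9947/10000 ≈ 0.994700
step 2 [2y] zero: DF = P = 121/125 ≈ 0.968000
step 3 [3y] zero: DF = P = 4647/5000 ≈ 0.929400
step 4 [4y] swap r/1=1056/37865: DF=(1 − 1056/37865·(0.994700+0.968000+0.929400))/(1+1056/37865) = 559/625 ≈ 0.894400
step 5 [5y] zero: DF = P = 8809/10000 ≈ 0.880900
step 6 [6y] swap r/1=18/641: DF=(1 − 18/641·(0.994700+0.968000+0.929400+0.894400+0.880900))/(1+18/641) = 2113/2500 ≈ 0.845200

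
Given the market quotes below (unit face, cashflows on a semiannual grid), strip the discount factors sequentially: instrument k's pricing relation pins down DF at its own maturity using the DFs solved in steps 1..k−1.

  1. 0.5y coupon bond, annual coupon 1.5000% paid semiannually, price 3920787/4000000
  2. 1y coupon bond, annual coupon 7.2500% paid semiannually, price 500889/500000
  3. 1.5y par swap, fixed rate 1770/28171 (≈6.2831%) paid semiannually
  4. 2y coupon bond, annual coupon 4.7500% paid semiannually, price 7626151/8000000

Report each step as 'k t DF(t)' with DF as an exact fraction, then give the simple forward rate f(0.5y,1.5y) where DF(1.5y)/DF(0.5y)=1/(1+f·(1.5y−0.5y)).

step 1 [0.5y] bond c/2=3/400: DF=(3920787/4000000 − 3/400·(0))/(1+3/400) = 9729/10000 ≈ 0.972900
step 2 [1y] bond c/2=29/800: DF=(500889/500000 − 29/800·(0.972900))/(1+29/800) = 9327/10000 ≈ 0.932700
step 3 [1.5y] swap r/2=885/28171: DF=(1 − 885/28171·(0.972900+0.932700))/(1+885/28171) = 1823/2000 ≈ 0.911500
step 4 [2y] bond c/2=19/800: DF=(7626151/8000000 − 19/800·(0.972900+0.932700+0.911500))/(1+19/800) = 4329/5000 ≈ 0.865800

1 1/2 9729/10000
2 1 9327/10000
3 3/2 1823/2000
4 2 4329/5000
f(0.5y,1.5y) = ((9729/10000)/(1823/2000) − 1)/(1) = 614/9115 ≈ 6.7361%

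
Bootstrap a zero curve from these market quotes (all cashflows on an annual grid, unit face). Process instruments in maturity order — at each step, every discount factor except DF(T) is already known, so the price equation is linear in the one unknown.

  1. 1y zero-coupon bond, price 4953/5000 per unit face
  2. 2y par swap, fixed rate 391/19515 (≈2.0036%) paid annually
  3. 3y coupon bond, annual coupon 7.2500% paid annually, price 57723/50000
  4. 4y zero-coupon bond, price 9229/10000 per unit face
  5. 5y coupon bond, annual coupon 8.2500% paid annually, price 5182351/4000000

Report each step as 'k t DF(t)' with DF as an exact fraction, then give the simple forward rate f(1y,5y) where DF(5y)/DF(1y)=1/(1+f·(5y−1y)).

step 1 [1y] zero: DF = P = 4953/5000 ≈ 0.990600
step 2 [2y] swap r/1=391/19515: DF=(1 − 391/19515·(0.990600))/(1+391/19515) = 9609/10000 ≈ 0.960900
step 3 [3y] bond c/1=29/400: DF=(57723/50000 − 29/400·(0.990600+0.960900))/(1+29/400) = 1889/2000 ≈ 0.944500
step 4 [4y] zero: DF = P = 9229/10000 ≈ 0.922900
step 5 [5y] bond c/1=33/400: DF=(5182351/4000000 − 33/400·(0.990600+0.960900+0.944500+0.922900))/(1+33/400) = 4529/5000 ≈ 0.905800

1 1 4953/5000
2 2 9609/10000
3 3 1889/2000
4 4 9229/10000
5 5 4529/5000
f(1y,5y) = ((4953/5000)/(4529/5000) − 1)/(4) = 106/4529 ≈ 2.3405%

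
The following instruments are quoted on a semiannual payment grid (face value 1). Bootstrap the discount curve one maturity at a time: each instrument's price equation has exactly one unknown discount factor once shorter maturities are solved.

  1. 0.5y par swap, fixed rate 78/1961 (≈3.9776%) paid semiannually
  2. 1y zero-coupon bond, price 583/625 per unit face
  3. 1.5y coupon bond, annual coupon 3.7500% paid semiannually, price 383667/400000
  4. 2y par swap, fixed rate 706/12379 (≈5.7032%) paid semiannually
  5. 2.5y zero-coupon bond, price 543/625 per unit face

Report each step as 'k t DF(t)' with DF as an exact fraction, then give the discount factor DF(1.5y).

1 1/2 1961/2000
2 1 583/625
3 3/2 9063/10000
4 2 8941/10000
5 5/2 543/625
DF(1.5y) = 9063/10000 ≈ 0.906300

step 1 [0.5y] swap r/2=39/1961: DF=(1 − 39/1961·(0))/(1+39/1961) = 1961/2000 ≈ 0.980500
step 2 [1y] zero: DF = P = 583/625 ≈ 0.932800
step 3 [1.5y] bond c/2=3/160: DF=(383667/400000 − 3/160·(0.980500+0.932800))/(1+3/160) = 9063/10000 ≈ 0.906300
step 4 [2y] swap r/2=353/12379: DF=(1 − 353/12379·(0.980500+0.932800+0.906300))/(1+353/12379) = 8941/10000 ≈ 0.894100
step 5 [2.5y] zero: DF = P = 543/625 ≈ 0.868800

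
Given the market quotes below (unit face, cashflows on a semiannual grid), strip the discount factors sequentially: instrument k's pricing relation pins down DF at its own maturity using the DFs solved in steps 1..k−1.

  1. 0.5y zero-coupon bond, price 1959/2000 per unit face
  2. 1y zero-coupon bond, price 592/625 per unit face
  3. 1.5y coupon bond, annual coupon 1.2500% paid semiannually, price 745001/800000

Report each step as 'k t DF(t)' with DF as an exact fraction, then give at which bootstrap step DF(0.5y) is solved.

step 1 [0.5y] zero: DF = P = 1959/2000 ≈ 0.979500
step 2 [1y] zero: DF = P = 592/625 ≈ 0.947200
step 3 [1.5y] bond c/2=1/160: DF=(745001/800000 − 1/160·(0.979500+0.947200))/(1+1/160) = 1827/2000 ≈ 0.913500

1 1/2 1959/2000
2 1 592/625
3 3/2 1827/2000
DF(0.5y) is solved at step 1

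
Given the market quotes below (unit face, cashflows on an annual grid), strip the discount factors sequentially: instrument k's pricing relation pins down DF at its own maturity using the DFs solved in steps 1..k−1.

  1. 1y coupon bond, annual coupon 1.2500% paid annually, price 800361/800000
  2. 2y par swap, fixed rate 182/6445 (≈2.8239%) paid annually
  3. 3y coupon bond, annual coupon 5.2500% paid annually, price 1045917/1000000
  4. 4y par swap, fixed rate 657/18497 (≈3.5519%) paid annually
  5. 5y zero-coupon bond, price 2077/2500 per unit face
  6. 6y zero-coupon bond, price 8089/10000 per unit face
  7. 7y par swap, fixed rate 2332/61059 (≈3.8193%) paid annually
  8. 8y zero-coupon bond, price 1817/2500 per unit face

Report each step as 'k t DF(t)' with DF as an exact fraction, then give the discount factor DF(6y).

step 1 [1y] bond c/1=1/80: DF=(800361/800000 − 1/80·(0))/(1+1/80) = 9881/10000 ≈ 0.988100
step 2 [2y] swap r/1=182/6445: DF=(1 − 182/6445·(0.988100))/(1+182/6445) = 4727/5000 ≈ 0.945400
step 3 [3y] bond c/1=21/400: DF=(1045917/1000000 − 21/400·(0.988100+0.945400))/(1+21/400) = 8973/10000 ≈ 0.897300
step 4 [4y] swap r/1=657/18497: DF=(1 − 657/18497·(0.988100+0.945400+0.897300))/(1+657/18497) = 4343/5000 ≈ 0.868600
step 5 [5y] zero: DF = P = 2077/2500 ≈ 0.830800
step 6 [6y] zero: DF = P = 8089/10000 ≈ 0.808900
step 7 [7y] swap r/1=2332/61059: DF=(1 − 2332/61059·(0.988100+0.945400+0.897300+0.868600+0.830800+0.808900))/(1+2332/61059) = 1917/2500 ≈ 0.766800
step 8 [8y] zero: DF = P = 1817/2500 ≈ 0.726800

1 1 9881/10000
2 2 4727/5000
3 3 8973/10000
4 4 4343/5000
5 5 2077/2500
6 6 8089/10000
7 7 1917/2500
8 8 1817/2500
DF(6y) = 8089/10000 ≈ 0.808900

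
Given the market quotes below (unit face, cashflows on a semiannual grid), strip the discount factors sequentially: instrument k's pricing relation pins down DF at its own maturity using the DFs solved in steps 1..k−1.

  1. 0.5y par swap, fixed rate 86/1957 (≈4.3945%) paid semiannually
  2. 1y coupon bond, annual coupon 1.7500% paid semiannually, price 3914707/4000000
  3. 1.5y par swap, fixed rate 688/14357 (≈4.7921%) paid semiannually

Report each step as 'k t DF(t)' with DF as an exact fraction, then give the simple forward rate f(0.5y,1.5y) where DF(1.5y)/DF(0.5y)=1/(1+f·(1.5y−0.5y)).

step 1 [0.5y] swap r/2=43/1957: DF=(1 − 43/1957·(0))/(1+43/1957) = 1957/2000 ≈ 0.978500
step 2 [1y] bond c/2=7/800: DF=(3914707/4000000 − 7/800·(0.978500))/(1+7/800) = 9617/10000 ≈ 0.961700
step 3 [1.5y] swap r/2=344/14357: DF=(1 − 344/14357·(0.978500+0.961700))/(1+344/14357) = 582/625 ≈ 0.931200

1 1/2 1957/2000
2 1 9617/10000
3 3/2 582/625
f(0.5y,1.5y) = ((1957/2000)/(582/625) − 1)/(1) = 473/9312 ≈ 5.0795%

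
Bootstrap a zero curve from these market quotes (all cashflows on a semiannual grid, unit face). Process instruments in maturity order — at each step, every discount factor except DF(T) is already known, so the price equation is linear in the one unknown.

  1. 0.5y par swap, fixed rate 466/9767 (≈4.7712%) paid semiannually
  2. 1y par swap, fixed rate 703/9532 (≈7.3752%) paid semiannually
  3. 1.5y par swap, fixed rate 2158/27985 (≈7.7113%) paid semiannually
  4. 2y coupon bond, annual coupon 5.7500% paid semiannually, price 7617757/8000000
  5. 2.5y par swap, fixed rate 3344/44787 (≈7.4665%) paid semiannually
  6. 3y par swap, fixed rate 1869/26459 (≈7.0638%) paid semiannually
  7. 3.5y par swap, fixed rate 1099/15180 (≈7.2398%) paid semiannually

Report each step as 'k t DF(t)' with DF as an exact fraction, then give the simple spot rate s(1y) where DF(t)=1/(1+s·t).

1 1/2 9767/10000
2 1 9297/10000
3 3/2 8921/10000
4 2 4237/5000
5 5/2 1041/1250
6 3 8131/10000
7 7/2 3901/5000
s(1y) = (1/(9297/10000) − 1)/(1) = 703/9297 ≈ 7.5616%

step 1 [0.5y] swap r/2=233/9767: DF=(1 − 233/9767·(0))/(1+233/9767) = 9767/10000 ≈ 0.976700
step 2 [1y] swap r/2=703/19064: DF=(1 − 703/19064·(0.976700))/(1+703/19064) = 9297/10000 ≈ 0.929700
step 3 [1.5y] swap r/2=1079/27985: DF=(1 − 1079/27985·(0.976700+0.929700))/(1+1079/27985) = 8921/10000 ≈ 0.892100
step 4 [2y] bond c/2=23/800: DF=(7617757/8000000 − 23/800·(0.976700+0.929700+0.892100))/(1+23/800) = 4237/5000 ≈ 0.847400
step 5 [2.5y] swap r/2=1672/44787: DF=(1 − 1672/44787·(0.976700+0.929700+0.892100+0.847400))/(1+1672/44787) = 1041/1250 ≈ 0.832800
step 6 [3y] swap r/2=1869/52918: DF=(1 − 1869/52918·(0.976700+0.929700+0.892100+0.847400+0.832800))/(1+1869/52918) = 8131/10000 ≈ 0.813100
step 7 [3.5y] swap r/2=1099/30360: DF=(1 − 1099/30360·(0.976700+0.929700+0.892100+0.847400+0.832800+0.813100))/(1+1099/30360) = 3901/5000 ≈ 0.780200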